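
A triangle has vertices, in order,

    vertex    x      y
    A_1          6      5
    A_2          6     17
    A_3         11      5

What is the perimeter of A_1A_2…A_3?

|A_1A_2| = √((0)² + (12)²) = √144 = 12
|A_2A_3| = √((5)² + (-12)²) = √169 = 13
|A_3A_1| = √((-5)² + (0)²) = √25 = 5
Perimeter = 12 + 13 + 5 = 30.

30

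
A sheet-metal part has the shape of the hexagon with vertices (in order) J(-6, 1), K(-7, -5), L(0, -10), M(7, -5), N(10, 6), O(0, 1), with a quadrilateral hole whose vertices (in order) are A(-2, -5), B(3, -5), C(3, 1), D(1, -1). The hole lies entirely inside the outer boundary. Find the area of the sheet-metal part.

Outer boundary:
J→K: (-6)(-5) − (-7)(1) = 37
K→L: (-7)(-10) − (0)(-5) = 70
L→M: (0)(-5) − (7)(-10) = 70
M→N: (7)(6) − (10)(-5) = 92
N→O: (10)(1) − (0)(6) = 10
O→J: (0)(1) − (-6)(1) = 6
Σ = 285
Area = |Σ|/2 = 142.5.
Hole:
Apply the shoelace (surveyor's) formula: 2A = Σ (x_i·y_{i+1} − x_{i+1}·y_i), indices taken mod 4.
A→B: (-2)(-5) − (3)(-5) = 25
B→C: (3)(1) − (3)(-5) = 18
C→D: (3)(-1) − (1)(1) = -4
D→A: (1)(-5) − (-2)(-1) = -7
Σ = 32
Area = |Σ|/2 = 16.
Net area = 142.5 − 16 = 126.5.

126.5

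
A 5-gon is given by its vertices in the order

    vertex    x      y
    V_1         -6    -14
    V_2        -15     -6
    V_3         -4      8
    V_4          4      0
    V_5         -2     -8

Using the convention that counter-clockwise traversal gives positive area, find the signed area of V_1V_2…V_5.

-201

Apply the shoelace (surveyor's) formula: 2A = Σ (x_i·y_{i+1} − x_{i+1}·y_i), indices taken mod 5.
V_1→V_2: (-6)(-6) − (-15)(-14) = -174
V_2→V_3: (-15)(8) − (-4)(-6) = -144
V_3→V_4: (-4)(0) − (4)(8) = -32
V_4→V_5: (4)(-8) − (-2)(0) = -32
V_5→V_1: (-2)(-14) − (-6)(-8) = -20
Σ = -402
Signed area = Σ/2 = -201 (negative ⇒ clockwise traversal).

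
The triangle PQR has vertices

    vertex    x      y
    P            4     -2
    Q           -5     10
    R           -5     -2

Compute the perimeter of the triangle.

|PQ| = √((-9)² + (12)²) = √225 = 15
|QR| = √((0)² + (-12)²) = √144 = 12
|RP| = √((9)² + (0)²) = √81 = 9
Perimeter = 15 + 12 + 9 = 36.

36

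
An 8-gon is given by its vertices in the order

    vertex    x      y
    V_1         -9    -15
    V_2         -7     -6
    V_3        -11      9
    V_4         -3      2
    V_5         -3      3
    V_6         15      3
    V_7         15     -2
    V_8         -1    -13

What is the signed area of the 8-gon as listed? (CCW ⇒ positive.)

Apply Gauss's area formula: 2A = Σ (x_i·y_{i+1} − x_{i+1}·y_i), indices taken mod 8.
Cross-terms: -51, -129, 5, -3, -54, -75, -197, -102  ⇒  Σ = -606
Signed area = Σ/2 = -303 (negative ⇒ clockwise traversal).

-303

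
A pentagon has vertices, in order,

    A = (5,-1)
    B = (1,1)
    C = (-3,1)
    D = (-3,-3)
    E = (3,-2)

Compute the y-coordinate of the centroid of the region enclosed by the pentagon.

Apply Gauss's area formula. First the cross-terms c_i = x_i·y_{i+1} − x_{i+1}·y_i:
  6, 4, 12, 15, 7  ⇒  2A = 44, A = 22.
Then Σ (y_i + y_{i+1})·c_i = -112, so ȳ = -112 / (6·22) = -28/33.

-28/33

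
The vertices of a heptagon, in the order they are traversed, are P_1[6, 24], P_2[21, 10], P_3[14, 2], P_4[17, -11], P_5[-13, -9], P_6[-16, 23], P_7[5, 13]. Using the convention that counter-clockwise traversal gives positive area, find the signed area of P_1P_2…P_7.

Cross-terms: -444, -98, -188, -296, -443, -323, 42  ⇒  Σ = -1750
Signed area = Σ/2 = -875 (negative ⇒ clockwise traversal).

-875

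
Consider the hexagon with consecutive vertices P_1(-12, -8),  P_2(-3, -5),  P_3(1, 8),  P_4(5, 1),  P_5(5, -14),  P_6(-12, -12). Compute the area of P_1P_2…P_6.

186.5

Apply the surveyor's formula: 2A = Σ (x_i·y_{i+1} − x_{i+1}·y_i), indices taken mod 6.
Σ = (36) + (-19) + (-39) + (-75) + (-228) + (-48) = -373
Area = |Σ|/2 = 186.5.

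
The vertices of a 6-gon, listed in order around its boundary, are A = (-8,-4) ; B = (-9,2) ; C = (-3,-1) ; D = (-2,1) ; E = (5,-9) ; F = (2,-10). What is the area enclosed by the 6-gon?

Apply Gauss's area formula: 2A = Σ (x_i·y_{i+1} − x_{i+1}·y_i), indices taken mod 6.
A→B: (-8)(2) − (-9)(-4) = -52
B→C: (-9)(-1) − (-3)(2) = 15
C→D: (-3)(1) − (-2)(-1) = -5
D→E: (-2)(-9) − (5)(1) = 13
E→F: (5)(-10) − (2)(-9) = -32
F→A: (2)(-4) − (-8)(-10) = -88
Σ = -149
Area = |Σ|/2 = 74.5.

74.5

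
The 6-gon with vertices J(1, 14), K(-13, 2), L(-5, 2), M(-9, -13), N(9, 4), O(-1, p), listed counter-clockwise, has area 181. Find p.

5

The doubled signed area Σ (x_i y_{i+1} − x_{i+1} y_i) is linear in p.
With p=0 it equals 322; the coefficient of p is 8 (from the two edges through O).
So 8·p + 322 = 2·181 = 362 ⇒ p = 5.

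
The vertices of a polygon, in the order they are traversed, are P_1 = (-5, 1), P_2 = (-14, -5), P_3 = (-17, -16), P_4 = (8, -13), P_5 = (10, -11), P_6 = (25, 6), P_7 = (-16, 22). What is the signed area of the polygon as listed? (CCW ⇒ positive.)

822

Apply Gauss's area formula: 2A = Σ (x_i·y_{i+1} − x_{i+1}·y_i), indices taken mod 7.
P_1→P_2: (-5)(-5) − (-14)(1) = 39
P_2→P_3: (-14)(-16) − (-17)(-5) = 139
P_3→P_4: (-17)(-13) − (8)(-16) = 349
P_4→P_5: (8)(-11) − (10)(-13) = 42
P_5→P_6: (10)(6) − (25)(-11) = 335
P_6→P_7: (25)(22) − (-16)(6) = 646
P_7→P_1: (-16)(1) − (-5)(22) = 94
Σ = 1644
Signed area = Σ/2 = 822 (positive ⇒ counter-clockwise traversal).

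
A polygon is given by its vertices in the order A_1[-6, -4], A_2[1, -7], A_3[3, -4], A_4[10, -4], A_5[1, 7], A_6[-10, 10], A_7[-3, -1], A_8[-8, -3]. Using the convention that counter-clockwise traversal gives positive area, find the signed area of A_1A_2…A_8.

150

Apply Gauss's area formula: 2A = Σ (x_i·y_{i+1} − x_{i+1}·y_i), indices taken mod 8.
Σ = (46) + (17) + (28) + (74) + (80) + (40) + (1) + (14) = 300
Signed area = Σ/2 = 150 (positive ⇒ counter-clockwise traversal).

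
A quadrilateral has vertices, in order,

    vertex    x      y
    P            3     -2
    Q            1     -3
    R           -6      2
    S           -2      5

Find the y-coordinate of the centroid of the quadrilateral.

41/45

Apply the surveyor's formula. First the cross-terms c_i = x_i·y_{i+1} − x_{i+1}·y_i:
  -7, -16, -26, -11  ⇒  2A = -60, A = -30.
Then Σ (y_i + y_{i+1})·c_i = -164, so ȳ = -164 / (6·(-30)) = 41/45.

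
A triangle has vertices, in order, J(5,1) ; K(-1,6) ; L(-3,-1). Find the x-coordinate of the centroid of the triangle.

Apply the surveyor's formula. First the cross-terms c_i = x_i·y_{i+1} − x_{i+1}·y_i:
  31, 19, 2  ⇒  2A = 52, A = 26.
Then Σ (x_i + x_{i+1})·c_i = 52, so x̄ = 52 / (6·26) = 1/3.

1/3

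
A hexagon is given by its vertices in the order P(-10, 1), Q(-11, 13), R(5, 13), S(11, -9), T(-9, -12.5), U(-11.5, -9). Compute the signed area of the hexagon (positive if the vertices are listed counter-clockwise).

Apply Gauss's area formula: 2A = Σ (x_i·y_{i+1} − x_{i+1}·y_i), indices taken mod 6.
Σ = (-119) + (-208) + (-188) + (-218.5) + (-62.75) + (-101.5) = -897.75
Signed area = Σ/2 = -448.875 (negative ⇒ clockwise traversal).

-448.875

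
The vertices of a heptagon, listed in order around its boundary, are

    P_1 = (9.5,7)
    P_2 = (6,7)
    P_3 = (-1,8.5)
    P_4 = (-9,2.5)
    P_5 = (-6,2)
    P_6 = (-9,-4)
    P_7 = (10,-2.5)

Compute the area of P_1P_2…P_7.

175.875

Cross-terms: 24.5, 58, 74, -3, 42, 62.5, 93.75  ⇒  Σ = 351.75
Area = |Σ|/2 = 175.875.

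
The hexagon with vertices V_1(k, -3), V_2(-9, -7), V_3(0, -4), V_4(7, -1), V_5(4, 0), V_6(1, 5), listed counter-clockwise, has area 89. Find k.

The doubled signed area Σ (x_i y_{i+1} − x_{i+1} y_i) is linear in k.
With k=0 it equals 58; the coefficient of k is -12 (from the two edges through V_1).
So -12·k + 58 = 2·89 = 178 ⇒ k = -10.

-10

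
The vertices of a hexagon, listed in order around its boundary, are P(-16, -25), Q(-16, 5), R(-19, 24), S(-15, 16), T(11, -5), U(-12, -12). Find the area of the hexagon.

449

Σ = (-480) + (-289) + (56) + (-101) + (-192) + (108) = -898
Area = |Σ|/2 = 449.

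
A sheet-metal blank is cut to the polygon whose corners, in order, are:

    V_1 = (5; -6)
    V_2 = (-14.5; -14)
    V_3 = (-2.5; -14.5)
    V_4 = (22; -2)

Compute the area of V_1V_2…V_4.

110.125

Apply the shoelace (surveyor's) formula: 2A = Σ (x_i·y_{i+1} − x_{i+1}·y_i), indices taken mod 4.
V_1→V_2: (5)(-14) − (-14.5)(-6) = -157
V_2→V_3: (-14.5)(-14.5) − (-2.5)(-14) = 175.25
V_3→V_4: (-2.5)(-2) − (22)(-14.5) = 324
V_4→V_1: (22)(-6) − (5)(-2) = -122
Σ = 220.25
Area = |Σ|/2 = 110.125.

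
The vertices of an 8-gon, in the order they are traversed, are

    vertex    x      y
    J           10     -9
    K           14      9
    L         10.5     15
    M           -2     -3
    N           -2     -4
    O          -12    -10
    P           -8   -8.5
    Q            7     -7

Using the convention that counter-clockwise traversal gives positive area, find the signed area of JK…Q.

224.25

Σ = (216) + (115.5) + (-1.5) + (2) + (-28) + (22) + (115.5) + (7) = 448.5
Signed area = Σ/2 = 224.25 (positive ⇒ counter-clockwise traversal).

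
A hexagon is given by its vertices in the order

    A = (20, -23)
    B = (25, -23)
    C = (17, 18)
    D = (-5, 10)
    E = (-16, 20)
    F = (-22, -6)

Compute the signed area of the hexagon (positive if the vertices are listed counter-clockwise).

1219

Apply the surveyor's formula: 2A = Σ (x_i·y_{i+1} − x_{i+1}·y_i), indices taken mod 6.
A→B: (20)(-23) − (25)(-23) = 115
B→C: (25)(18) − (17)(-23) = 841
C→D: (17)(10) − (-5)(18) = 260
D→E: (-5)(20) − (-16)(10) = 60
E→F: (-16)(-6) − (-22)(20) = 536
F→A: (-22)(-23) − (20)(-6) = 626
Σ = 2438
Signed area = Σ/2 = 1219 (positive ⇒ counter-clockwise traversal).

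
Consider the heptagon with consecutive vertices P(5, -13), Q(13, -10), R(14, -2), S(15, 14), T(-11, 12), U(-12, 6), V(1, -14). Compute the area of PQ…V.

Σ = (119) + (114) + (226) + (334) + (78) + (162) + (57) = 1090
Area = |Σ|/2 = 545.

545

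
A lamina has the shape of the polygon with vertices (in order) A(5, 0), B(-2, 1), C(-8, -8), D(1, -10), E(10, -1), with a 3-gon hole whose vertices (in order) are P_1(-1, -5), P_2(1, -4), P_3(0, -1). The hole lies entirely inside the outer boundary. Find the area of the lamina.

Outer boundary:
Apply Gauss's area formula: 2A = Σ (x_i·y_{i+1} − x_{i+1}·y_i), indices taken mod 5.
Σ = (5) + (24) + (88) + (99) + (5) = 221
Area = |Σ|/2 = 110.5.
Hole:
Apply the surveyor's formula: 2A = Σ (x_i·y_{i+1} − x_{i+1}·y_i), indices taken mod 3.
Σ = (9) + (-1) + (-1) = 7
Area = |Σ|/2 = 3.5.
Net area = 110.5 − 3.5 = 107.

107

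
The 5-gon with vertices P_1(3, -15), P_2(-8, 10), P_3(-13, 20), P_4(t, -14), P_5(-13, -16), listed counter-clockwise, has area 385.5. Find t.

Write out the shoelace sum; only the two edges meeting at P_4 involve t:
2·Area = [((-13)·(-14) − t·20) + (t·(-16) − (-13)·(-14))] + 123
       = -36·t + 123 = 771
⇒ t = -18.

-18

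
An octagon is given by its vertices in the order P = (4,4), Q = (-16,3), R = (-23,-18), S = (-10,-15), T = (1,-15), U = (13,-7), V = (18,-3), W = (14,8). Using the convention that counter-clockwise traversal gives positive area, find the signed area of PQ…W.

Apply Gauss's area formula: 2A = Σ (x_i·y_{i+1} − x_{i+1}·y_i), indices taken mod 8.
Σ = (76) + (357) + (165) + (165) + (188) + (87) + (186) + (24) = 1248
Signed area = Σ/2 = 624 (positive ⇒ counter-clockwise traversal).

624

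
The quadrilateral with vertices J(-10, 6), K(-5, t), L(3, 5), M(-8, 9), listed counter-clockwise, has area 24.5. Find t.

5

Write out the shoelace sum; only the two edges meeting at K involve t:
2·Area = [((-10)·t − (-5)·6) + ((-5)·5 − 3·t)] + 109
       = -13·t + 114 = 49
⇒ t = 5.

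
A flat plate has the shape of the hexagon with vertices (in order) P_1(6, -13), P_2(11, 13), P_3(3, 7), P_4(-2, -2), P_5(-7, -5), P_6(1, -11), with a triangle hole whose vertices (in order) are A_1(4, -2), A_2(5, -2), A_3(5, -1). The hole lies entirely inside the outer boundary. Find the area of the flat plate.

Outer boundary:
Apply Gauss's area formula: 2A = Σ (x_i·y_{i+1} − x_{i+1}·y_i), indices taken mod 6.
Cross-terms: 221, 38, 8, -4, 82, 53  ⇒  Σ = 398
Area = |Σ|/2 = 199.
Hole:
Apply the shoelace formula: 2A = Σ (x_i·y_{i+1} − x_{i+1}·y_i), indices taken mod 3.
Cross-terms: 2, 5, -6  ⇒  Σ = 1
Area = |Σ|/2 = 0.5.
Net area = 199 − 0.5 = 198.5.

198.5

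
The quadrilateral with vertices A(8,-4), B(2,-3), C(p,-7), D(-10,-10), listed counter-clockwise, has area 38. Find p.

-8

Write out the shoelace sum; only the two edges meeting at C involve p:
2·Area = [(2·(-7) − p·(-3)) + (p·(-10) − (-10)·(-7))] + 104
       = -7·p + 20 = 76
⇒ p = -8.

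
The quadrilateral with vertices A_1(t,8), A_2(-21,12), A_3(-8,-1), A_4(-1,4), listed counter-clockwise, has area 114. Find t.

-2

Write out the shoelace sum; only the two edges meeting at A_1 involve t:
2·Area = [((-1)·8 − t·4) + (t·12 − (-21)·8)] + 84
       = 8·t + 244 = 228
⇒ t = -2.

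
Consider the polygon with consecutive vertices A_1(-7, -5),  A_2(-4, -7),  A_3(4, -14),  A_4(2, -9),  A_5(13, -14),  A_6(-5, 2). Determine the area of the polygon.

Σ = (29) + (84) + (-8) + (89) + (-44) + (39) = 189
Area = |Σ|/2 = 94.5.

94.5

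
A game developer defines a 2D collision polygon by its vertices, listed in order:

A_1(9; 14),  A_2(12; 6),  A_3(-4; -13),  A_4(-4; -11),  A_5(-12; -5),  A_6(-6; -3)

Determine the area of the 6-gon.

208.5

Apply Gauss's area formula: 2A = Σ (x_i·y_{i+1} − x_{i+1}·y_i), indices taken mod 6.
Σ = (-114) + (-132) + (-8) + (-112) + (6) + (-57) = -417
Area = |Σ|/2 = 208.5.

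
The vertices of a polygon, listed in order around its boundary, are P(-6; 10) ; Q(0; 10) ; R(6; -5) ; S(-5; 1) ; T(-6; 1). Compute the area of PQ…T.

Apply the shoelace (surveyor's) formula: 2A = Σ (x_i·y_{i+1} − x_{i+1}·y_i), indices taken mod 5.
Cross-terms: -60, -60, -19, 1, -54  ⇒  Σ = -192
Area = |Σ|/2 = 96.

96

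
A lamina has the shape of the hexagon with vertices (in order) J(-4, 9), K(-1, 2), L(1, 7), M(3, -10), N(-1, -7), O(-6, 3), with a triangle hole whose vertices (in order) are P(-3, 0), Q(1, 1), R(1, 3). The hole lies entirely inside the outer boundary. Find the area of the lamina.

Outer boundary:
Apply the shoelace formula: 2A = Σ (x_i·y_{i+1} − x_{i+1}·y_i), indices taken mod 6.
Cross-terms: 1, -9, -31, -31, -45, -42  ⇒  Σ = -157
Area = |Σ|/2 = 78.5.
Hole:
Apply the shoelace formula: 2A = Σ (x_i·y_{i+1} − x_{i+1}·y_i), indices taken mod 3.
Σ = (-3) + (2) + (9) = 8
Area = |Σ|/2 = 4.
Net area = 78.5 − 4 = 74.5.

74.5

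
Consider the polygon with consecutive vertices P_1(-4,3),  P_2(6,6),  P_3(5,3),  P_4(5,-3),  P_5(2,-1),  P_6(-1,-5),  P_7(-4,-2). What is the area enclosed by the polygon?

Apply Gauss's area formula: 2A = Σ (x_i·y_{i+1} − x_{i+1}·y_i), indices taken mod 7.
Cross-terms: -42, -12, -30, 1, -11, -18, -20  ⇒  Σ = -132
Area = |Σ|/2 = 66.

66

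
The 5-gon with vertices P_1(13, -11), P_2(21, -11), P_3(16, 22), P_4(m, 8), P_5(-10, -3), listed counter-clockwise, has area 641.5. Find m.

-8

Write out the shoelace sum; only the two edges meeting at P_4 involve m:
2·Area = [(16·8 − m·22) + (m·(-3) − (-10)·8)] + 875
       = -25·m + 1083 = 1283
⇒ m = -8.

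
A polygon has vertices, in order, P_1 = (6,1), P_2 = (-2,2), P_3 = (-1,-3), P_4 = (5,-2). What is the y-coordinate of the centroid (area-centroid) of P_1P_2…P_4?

-17/42

Apply the shoelace (surveyor's) formula. First the cross-terms c_i = x_i·y_{i+1} − x_{i+1}·y_i:
  14, 8, 17, 17  ⇒  2A = 56, A = 28.
Then Σ (y_i + y_{i+1})·c_i = -68, so ȳ = -68 / (6·28) = -17/42.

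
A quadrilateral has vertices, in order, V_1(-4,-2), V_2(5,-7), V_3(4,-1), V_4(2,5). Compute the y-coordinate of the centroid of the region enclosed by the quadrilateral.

-130/99

Apply the surveyor's formula. First the cross-terms c_i = x_i·y_{i+1} − x_{i+1}·y_i:
  38, 23, 22, 16  ⇒  2A = 99, A = 49.5.
Then Σ (y_i + y_{i+1})·c_i = -390, so ȳ = -390 / (6·49.5) = -130/99.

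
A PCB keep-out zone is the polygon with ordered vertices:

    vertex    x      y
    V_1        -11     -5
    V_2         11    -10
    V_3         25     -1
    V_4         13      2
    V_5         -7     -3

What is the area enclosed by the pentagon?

Cross-terms: 165, 239, 63, -25, 2  ⇒  Σ = 444
Area = |Σ|/2 = 222.

222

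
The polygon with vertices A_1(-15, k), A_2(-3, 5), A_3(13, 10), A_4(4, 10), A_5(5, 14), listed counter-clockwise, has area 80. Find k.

The doubled signed area Σ (x_i y_{i+1} − x_{i+1} y_i) is linear in k.
With k=0 it equals 136; the coefficient of k is 8 (from the two edges through A_1).
So 8·k + 136 = 2·80 = 160 ⇒ k = 3.

3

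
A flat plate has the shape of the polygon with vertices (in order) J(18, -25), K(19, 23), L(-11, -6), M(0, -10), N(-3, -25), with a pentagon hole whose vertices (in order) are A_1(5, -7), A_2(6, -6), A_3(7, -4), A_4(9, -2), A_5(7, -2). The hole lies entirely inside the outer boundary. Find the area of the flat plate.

812

Outer boundary:
Cross-terms: 889, 139, 110, -30, 525  ⇒  Σ = 1633
Area = |Σ|/2 = 816.5.
Hole:
Apply the shoelace (surveyor's) formula: 2A = Σ (x_i·y_{i+1} − x_{i+1}·y_i), indices taken mod 5.
Σ = (12) + (18) + (22) + (-4) + (-39) = 9
Area = |Σ|/2 = 4.5.
Net area = 816.5 − 4.5 = 812.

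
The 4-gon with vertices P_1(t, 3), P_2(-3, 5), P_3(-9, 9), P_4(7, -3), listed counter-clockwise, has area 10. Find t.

The doubled signed area Σ (x_i y_{i+1} − x_{i+1} y_i) is linear in t.
With t=0 it equals 12; the coefficient of t is 8 (from the two edges through P_1).
So 8·t + 12 = 2·10 = 20 ⇒ t = 1.

1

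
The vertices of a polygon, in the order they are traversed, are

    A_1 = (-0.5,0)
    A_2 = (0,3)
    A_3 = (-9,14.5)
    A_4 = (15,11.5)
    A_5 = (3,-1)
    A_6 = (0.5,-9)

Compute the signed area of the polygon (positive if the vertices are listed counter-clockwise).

Apply the shoelace formula: 2A = Σ (x_i·y_{i+1} − x_{i+1}·y_i), indices taken mod 6.
Σ = (-1.5) + (27) + (-321) + (-49.5) + (-26.5) + (-4.5) = -376
Signed area = Σ/2 = -188 (negative ⇒ clockwise traversal).

-188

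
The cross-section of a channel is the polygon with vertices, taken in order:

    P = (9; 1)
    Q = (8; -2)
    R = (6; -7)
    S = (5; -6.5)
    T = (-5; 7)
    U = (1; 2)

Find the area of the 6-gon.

Σ = (-26) + (-44) + (-4) + (2.5) + (-17) + (-17) = -105.5
Area = |Σ|/2 = 52.75.

52.75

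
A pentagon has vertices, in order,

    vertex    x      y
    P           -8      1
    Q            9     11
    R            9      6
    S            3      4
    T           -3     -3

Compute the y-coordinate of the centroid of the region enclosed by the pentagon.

141/37

Apply the shoelace (surveyor's) formula. First the cross-terms c_i = x_i·y_{i+1} − x_{i+1}·y_i:
  -97, -45, 18, 3, -27  ⇒  2A = -148, A = -74.
Then Σ (y_i + y_{i+1})·c_i = -1692, so ȳ = -1692 / (6·(-74)) = 141/37.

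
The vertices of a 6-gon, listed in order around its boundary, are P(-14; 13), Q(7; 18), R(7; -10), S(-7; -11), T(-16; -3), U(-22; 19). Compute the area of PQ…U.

Apply the surveyor's formula: 2A = Σ (x_i·y_{i+1} − x_{i+1}·y_i), indices taken mod 6.
Σ = (-343) + (-196) + (-147) + (-155) + (-370) + (-20) = -1231
Area = |Σ|/2 = 615.5.

615.5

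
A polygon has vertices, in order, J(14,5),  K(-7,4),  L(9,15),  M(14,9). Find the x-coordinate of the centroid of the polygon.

836/141

Apply Gauss's area formula. First the cross-terms c_i = x_i·y_{i+1} − x_{i+1}·y_i:
  91, -141, -129, -56  ⇒  2A = -235, A = -117.5.
Then Σ (x_i + x_{i+1})·c_i = -4180, so x̄ = -4180 / (6·(-117.5)) = 836/141.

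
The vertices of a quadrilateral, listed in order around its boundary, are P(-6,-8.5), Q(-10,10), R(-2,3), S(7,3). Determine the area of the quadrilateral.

111.75

Apply the shoelace (surveyor's) formula: 2A = Σ (x_i·y_{i+1} − x_{i+1}·y_i), indices taken mod 4.
Cross-terms: -145, -10, -27, -41.5  ⇒  Σ = -223.5
Area = |Σ|/2 = 111.75.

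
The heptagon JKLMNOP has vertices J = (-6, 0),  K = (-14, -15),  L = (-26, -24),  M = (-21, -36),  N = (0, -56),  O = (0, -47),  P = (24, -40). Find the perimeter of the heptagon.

|JK| = √((-8)² + (-15)²) = √289 = 17
|KL| = √((-12)² + (-9)²) = √225 = 15
|LM| = √((5)² + (-12)²) = √169 = 13
|MN| = √((21)² + (-20)²) = √841 = 29
|NO| = √((0)² + (9)²) = √81 = 9
|OP| = √((24)² + (7)²) = √625 = 25
|PJ| = √((-30)² + (40)²) = √2500 = 50
Perimeter = 17 + 15 + 13 + 29 + 9 + 25 + 50 = 158.

158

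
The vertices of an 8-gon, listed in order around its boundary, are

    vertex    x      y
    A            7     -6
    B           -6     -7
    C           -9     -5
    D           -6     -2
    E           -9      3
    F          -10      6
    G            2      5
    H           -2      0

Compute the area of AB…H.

Apply the shoelace formula: 2A = Σ (x_i·y_{i+1} − x_{i+1}·y_i), indices taken mod 8.
Cross-terms: -85, -33, -12, -36, -24, -62, 10, 12  ⇒  Σ = -230
Area = |Σ|/2 = 115.

115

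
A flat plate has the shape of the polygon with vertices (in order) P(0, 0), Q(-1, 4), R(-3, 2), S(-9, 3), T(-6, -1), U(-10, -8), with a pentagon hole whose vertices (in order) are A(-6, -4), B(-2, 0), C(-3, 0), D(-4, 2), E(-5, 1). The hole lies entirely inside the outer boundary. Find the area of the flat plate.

33

Outer boundary:
Apply the shoelace (surveyor's) formula: 2A = Σ (x_i·y_{i+1} − x_{i+1}·y_i), indices taken mod 6.
Σ = (0) + (10) + (9) + (27) + (38) + (0) = 84
Area = |Σ|/2 = 42.
Hole:
Cross-terms: -8, 0, -6, 6, 26  ⇒  Σ = 18
Area = |Σ|/2 = 9.
Net area = 42 − 9 = 33.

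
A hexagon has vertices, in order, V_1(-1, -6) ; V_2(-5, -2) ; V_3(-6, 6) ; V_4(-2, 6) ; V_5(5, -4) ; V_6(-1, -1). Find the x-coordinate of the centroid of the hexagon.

-71/36

Apply the surveyor's formula. First the cross-terms c_i = x_i·y_{i+1} − x_{i+1}·y_i:
  -28, -42, -24, -22, -9, 5  ⇒  2A = -120, A = -60.
Then Σ (x_i + x_{i+1})·c_i = 710, so x̄ = 710 / (6·(-60)) = -71/36.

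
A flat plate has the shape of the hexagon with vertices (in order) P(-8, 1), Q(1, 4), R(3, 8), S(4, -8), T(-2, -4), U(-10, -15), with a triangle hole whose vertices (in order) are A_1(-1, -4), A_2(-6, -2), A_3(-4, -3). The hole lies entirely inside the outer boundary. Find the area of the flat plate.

132

Outer boundary:
Apply the shoelace (surveyor's) formula: 2A = Σ (x_i·y_{i+1} − x_{i+1}·y_i), indices taken mod 6.
P→Q: (-8)(4) − (1)(1) = -33
Q→R: (1)(8) − (3)(4) = -4
R→S: (3)(-8) − (4)(8) = -56
S→T: (4)(-4) − (-2)(-8) = -32
T→U: (-2)(-15) − (-10)(-4) = -10
U→P: (-10)(1) − (-8)(-15) = -130
Σ = -265
Area = |Σ|/2 = 132.5.
Hole:
Σ = (-22) + (10) + (13) = 1
Area = |Σ|/2 = 0.5.
Net area = 132.5 − 0.5 = 132.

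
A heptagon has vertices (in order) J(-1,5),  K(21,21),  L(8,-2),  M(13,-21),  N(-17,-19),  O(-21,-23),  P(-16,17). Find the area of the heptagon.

Apply Gauss's area formula: 2A = Σ (x_i·y_{i+1} − x_{i+1}·y_i), indices taken mod 7.
Σ = (-126) + (-210) + (-142) + (-604) + (-8) + (-725) + (-63) = -1878
Area = |Σ|/2 = 939.

939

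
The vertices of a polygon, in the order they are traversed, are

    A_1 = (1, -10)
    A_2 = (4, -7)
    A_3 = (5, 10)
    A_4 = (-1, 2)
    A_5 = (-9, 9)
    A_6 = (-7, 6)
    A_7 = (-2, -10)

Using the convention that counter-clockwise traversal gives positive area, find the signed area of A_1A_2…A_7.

129

Apply the shoelace (surveyor's) formula: 2A = Σ (x_i·y_{i+1} − x_{i+1}·y_i), indices taken mod 7.
Cross-terms: 33, 75, 20, 9, 9, 82, 30  ⇒  Σ = 258
Signed area = Σ/2 = 129 (positive ⇒ counter-clockwise traversal).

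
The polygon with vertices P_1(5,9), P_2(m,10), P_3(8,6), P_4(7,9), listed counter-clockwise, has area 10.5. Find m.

-1

The doubled signed area Σ (x_i y_{i+1} − x_{i+1} y_i) is linear in m.
With m=0 it equals 18; the coefficient of m is -3 (from the two edges through P_2).
So -3·m + 18 = 2·10.5 = 21 ⇒ m = -1.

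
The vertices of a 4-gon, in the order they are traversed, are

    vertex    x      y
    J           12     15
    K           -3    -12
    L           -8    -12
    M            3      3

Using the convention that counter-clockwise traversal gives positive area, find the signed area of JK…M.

Σ = (-99) + (-60) + (12) + (9) = -138
Signed area = Σ/2 = -69 (negative ⇒ clockwise traversal).

-69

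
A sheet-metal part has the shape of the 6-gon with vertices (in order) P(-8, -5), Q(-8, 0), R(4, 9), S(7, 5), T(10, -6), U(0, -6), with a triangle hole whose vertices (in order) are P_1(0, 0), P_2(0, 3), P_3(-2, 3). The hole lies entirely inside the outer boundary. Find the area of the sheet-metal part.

Outer boundary:
Apply Gauss's area formula: 2A = Σ (x_i·y_{i+1} − x_{i+1}·y_i), indices taken mod 6.
Σ = (-40) + (-72) + (-43) + (-92) + (-60) + (-48) = -355
Area = |Σ|/2 = 177.5.
Hole:
Apply the shoelace (surveyor's) formula: 2A = Σ (x_i·y_{i+1} − x_{i+1}·y_i), indices taken mod 3.
Σ = (0) + (6) + (0) = 6
Area = |Σ|/2 = 3.
Net area = 177.5 − 3 = 174.5.

174.5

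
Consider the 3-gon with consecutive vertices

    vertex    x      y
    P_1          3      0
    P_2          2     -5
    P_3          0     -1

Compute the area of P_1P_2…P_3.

7

P_1→P_2: (3)(-5) − (2)(0) = -15
P_2→P_3: (2)(-1) − (0)(-5) = -2
P_3→P_1: (0)(0) − (3)(-1) = 3
Σ = -14
Area = |Σ|/2 = 7.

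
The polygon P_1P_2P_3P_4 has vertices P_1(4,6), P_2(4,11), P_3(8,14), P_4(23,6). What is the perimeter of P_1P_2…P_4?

|P_1P_2| = √((0)² + (5)²) = √25 = 5
|P_2P_3| = √((4)² + (3)²) = √25 = 5
|P_3P_4| = √((15)² + (-8)²) = √289 = 17
|P_4P_1| = √((-19)² + (0)²) = √361 = 19
Perimeter = 5 + 5 + 17 + 19 = 46.

46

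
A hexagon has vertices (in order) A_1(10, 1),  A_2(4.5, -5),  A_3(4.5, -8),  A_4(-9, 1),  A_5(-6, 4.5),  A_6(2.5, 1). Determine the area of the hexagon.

Apply Gauss's area formula: 2A = Σ (x_i·y_{i+1} − x_{i+1}·y_i), indices taken mod 6.
Σ = (-54.5) + (-13.5) + (-67.5) + (-34.5) + (-17.25) + (-7.5) = -194.75
Area = |Σ|/2 = 97.375.

97.375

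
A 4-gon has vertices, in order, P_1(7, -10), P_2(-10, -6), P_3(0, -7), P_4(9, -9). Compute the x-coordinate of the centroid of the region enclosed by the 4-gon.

Apply the surveyor's formula. First the cross-terms c_i = x_i·y_{i+1} − x_{i+1}·y_i:
  -142, 70, 63, -27  ⇒  2A = -36, A = -18.
Then Σ (x_i + x_{i+1})·c_i = -139, so x̄ = -139 / (6·(-18)) = 139/108.

139/108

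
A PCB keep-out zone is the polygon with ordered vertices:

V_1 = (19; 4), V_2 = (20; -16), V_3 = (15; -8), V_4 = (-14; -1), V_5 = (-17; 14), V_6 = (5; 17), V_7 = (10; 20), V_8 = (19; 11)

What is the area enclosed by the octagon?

738

Σ = (-384) + (80) + (-127) + (-213) + (-359) + (-70) + (-270) + (-133) = -1476
Area = |Σ|/2 = 738.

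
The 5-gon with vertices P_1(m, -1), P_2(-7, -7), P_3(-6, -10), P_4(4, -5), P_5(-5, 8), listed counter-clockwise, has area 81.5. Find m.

-4

The doubled signed area Σ (x_i y_{i+1} − x_{i+1} y_i) is linear in m.
With m=0 it equals 103; the coefficient of m is -15 (from the two edges through P_1).
So -15·m + 103 = 2·81.5 = 163 ⇒ m = -4.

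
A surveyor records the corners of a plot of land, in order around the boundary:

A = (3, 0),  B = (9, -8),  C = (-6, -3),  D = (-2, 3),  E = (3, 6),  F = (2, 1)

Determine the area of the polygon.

Apply the shoelace (surveyor's) formula: 2A = Σ (x_i·y_{i+1} − x_{i+1}·y_i), indices taken mod 6.
Σ = (-24) + (-75) + (-24) + (-21) + (-9) + (-3) = -156
Area = |Σ|/2 = 78.

78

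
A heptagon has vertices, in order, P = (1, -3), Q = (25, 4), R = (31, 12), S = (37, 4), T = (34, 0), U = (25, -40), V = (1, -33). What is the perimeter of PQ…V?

146

|PQ| = √((24)² + (7)²) = √625 = 25
|QR| = √((6)² + (8)²) = √100 = 10
|RS| = √((6)² + (-8)²) = √100 = 10
|ST| = √((-3)² + (-4)²) = √25 = 5
|TU| = √((-9)² + (-40)²) = √1681 = 41
|UV| = √((-24)² + (7)²) = √625 = 25
|VP| = √((0)² + (30)²) = √900 = 30
Perimeter = 25 + 10 + 10 + 5 + 41 + 25 + 30 = 146.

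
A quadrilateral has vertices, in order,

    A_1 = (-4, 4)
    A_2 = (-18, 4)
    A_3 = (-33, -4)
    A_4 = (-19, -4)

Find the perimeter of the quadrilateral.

62

|A_1A_2| = √((-14)² + (0)²) = √196 = 14
|A_2A_3| = √((-15)² + (-8)²) = √289 = 17
|A_3A_4| = √((14)² + (0)²) = √196 = 14
|A_4A_1| = √((15)² + (8)²) = √289 = 17
Perimeter = 14 + 17 + 14 + 17 = 62.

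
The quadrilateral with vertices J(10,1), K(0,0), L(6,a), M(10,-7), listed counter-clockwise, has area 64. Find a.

The doubled signed area Σ (x_i y_{i+1} − x_{i+1} y_i) is linear in a.
With a=0 it equals 38; the coefficient of a is -10 (from the two edges through L).
So -10·a + 38 = 2·64 = 128 ⇒ a = -9.

-9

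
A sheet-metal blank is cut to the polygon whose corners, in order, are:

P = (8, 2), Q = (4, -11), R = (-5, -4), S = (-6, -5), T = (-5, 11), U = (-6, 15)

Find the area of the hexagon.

199

Apply Gauss's area formula: 2A = Σ (x_i·y_{i+1} − x_{i+1}·y_i), indices taken mod 6.
Cross-terms: -96, -71, 1, -91, -9, -132  ⇒  Σ = -398
Area = |Σ|/2 = 199.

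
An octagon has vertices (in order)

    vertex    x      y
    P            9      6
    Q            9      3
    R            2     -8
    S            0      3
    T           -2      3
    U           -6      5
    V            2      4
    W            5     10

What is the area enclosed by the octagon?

89.5

Cross-terms: -27, -78, 6, 6, 8, -34, 0, -60  ⇒  Σ = -179
Area = |Σ|/2 = 89.5.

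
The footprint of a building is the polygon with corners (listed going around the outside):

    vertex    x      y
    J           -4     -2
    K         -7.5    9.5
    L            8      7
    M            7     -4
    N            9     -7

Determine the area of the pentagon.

Apply Gauss's area formula: 2A = Σ (x_i·y_{i+1} − x_{i+1}·y_i), indices taken mod 5.
Σ = (-53) + (-128.5) + (-81) + (-13) + (-46) = -321.5
Area = |Σ|/2 = 160.75.

160.75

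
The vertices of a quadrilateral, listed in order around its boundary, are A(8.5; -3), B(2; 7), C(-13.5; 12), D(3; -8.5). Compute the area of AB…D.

163

A→B: (8.5)(7) − (2)(-3) = 65.5
B→C: (2)(12) − (-13.5)(7) = 118.5
C→D: (-13.5)(-8.5) − (3)(12) = 78.75
D→A: (3)(-3) − (8.5)(-8.5) = 63.25
Σ = 326
Area = |Σ|/2 = 163.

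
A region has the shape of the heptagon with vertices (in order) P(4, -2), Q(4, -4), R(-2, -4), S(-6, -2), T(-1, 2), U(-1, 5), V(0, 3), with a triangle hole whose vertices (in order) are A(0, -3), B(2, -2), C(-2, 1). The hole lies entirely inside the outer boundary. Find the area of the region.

Outer boundary:
Σ = (-8) + (-24) + (-20) + (-14) + (-3) + (-3) + (-12) = -84
Area = |Σ|/2 = 42.
Hole:
Cross-terms: 6, -2, 6  ⇒  Σ = 10
Area = |Σ|/2 = 5.
Net area = 42 − 5 = 37.

37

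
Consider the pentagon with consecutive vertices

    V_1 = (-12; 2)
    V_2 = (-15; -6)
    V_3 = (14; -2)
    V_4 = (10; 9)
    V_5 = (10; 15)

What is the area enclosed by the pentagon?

Apply Gauss's area formula: 2A = Σ (x_i·y_{i+1} − x_{i+1}·y_i), indices taken mod 5.
Σ = (102) + (114) + (146) + (60) + (200) = 622
Area = |Σ|/2 = 311.

311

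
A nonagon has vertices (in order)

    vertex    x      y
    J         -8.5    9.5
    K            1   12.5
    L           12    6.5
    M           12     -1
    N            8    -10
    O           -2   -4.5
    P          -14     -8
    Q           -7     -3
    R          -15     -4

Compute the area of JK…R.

Apply the shoelace (surveyor's) formula: 2A = Σ (x_i·y_{i+1} − x_{i+1}·y_i), indices taken mod 9.
Cross-terms: -115.75, -143.5, -90, -112, -56, -47, -14, -17, -176.5  ⇒  Σ = -771.75
Area = |Σ|/2 = 385.875.

385.875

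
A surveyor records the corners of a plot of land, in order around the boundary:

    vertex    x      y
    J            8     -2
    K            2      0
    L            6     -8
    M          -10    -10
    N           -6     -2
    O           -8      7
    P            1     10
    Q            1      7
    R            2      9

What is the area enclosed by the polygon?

Cross-terms: 4, -16, -140, -40, -58, -87, -3, -5, -76  ⇒  Σ = -421
Area = |Σ|/2 = 210.5.

210.5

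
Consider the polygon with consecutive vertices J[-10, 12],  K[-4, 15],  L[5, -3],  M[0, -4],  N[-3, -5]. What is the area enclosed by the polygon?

Apply the shoelace formula: 2A = Σ (x_i·y_{i+1} − x_{i+1}·y_i), indices taken mod 5.
Σ = (-102) + (-63) + (-20) + (-12) + (-86) = -283
Area = |Σ|/2 = 141.5.

141.5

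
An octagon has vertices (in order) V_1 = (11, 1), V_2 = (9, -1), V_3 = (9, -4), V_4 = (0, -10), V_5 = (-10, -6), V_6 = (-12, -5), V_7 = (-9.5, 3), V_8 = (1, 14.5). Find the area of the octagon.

Cross-terms: -20, -27, -90, -100, -22, -83.5, -140.75, -158.5  ⇒  Σ = -641.75
Area = |Σ|/2 = 320.875.

320.875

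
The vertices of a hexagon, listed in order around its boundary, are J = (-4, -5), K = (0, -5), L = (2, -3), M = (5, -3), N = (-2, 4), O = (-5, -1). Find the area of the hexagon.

J→K: (-4)(-5) − (0)(-5) = 20
K→L: (0)(-3) − (2)(-5) = 10
L→M: (2)(-3) − (5)(-3) = 9
M→N: (5)(4) − (-2)(-3) = 14
N→O: (-2)(-1) − (-5)(4) = 22
O→J: (-5)(-5) − (-4)(-1) = 21
Σ = 96
Area = |Σ|/2 = 48.

48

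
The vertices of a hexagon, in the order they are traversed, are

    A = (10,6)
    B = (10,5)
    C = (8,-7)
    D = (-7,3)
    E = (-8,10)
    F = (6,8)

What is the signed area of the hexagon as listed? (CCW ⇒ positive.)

Σ = (-10) + (-110) + (-25) + (-46) + (-124) + (-44) = -359
Signed area = Σ/2 = -179.5 (negative ⇒ clockwise traversal).

-179.5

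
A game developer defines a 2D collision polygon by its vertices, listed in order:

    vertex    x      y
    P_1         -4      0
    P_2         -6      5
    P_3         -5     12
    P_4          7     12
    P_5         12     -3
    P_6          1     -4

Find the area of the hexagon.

218.5

P_1→P_2: (-4)(5) − (-6)(0) = -20
P_2→P_3: (-6)(12) − (-5)(5) = -47
P_3→P_4: (-5)(12) − (7)(12) = -144
P_4→P_5: (7)(-3) − (12)(12) = -165
P_5→P_6: (12)(-4) − (1)(-3) = -45
P_6→P_1: (1)(0) − (-4)(-4) = -16
Σ = -437
Area = |Σ|/2 = 218.5.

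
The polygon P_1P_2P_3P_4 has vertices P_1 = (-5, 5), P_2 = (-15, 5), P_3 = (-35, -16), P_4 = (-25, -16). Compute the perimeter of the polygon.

78

|P_1P_2| = √((-10)² + (0)²) = √100 = 10
|P_2P_3| = √((-20)² + (-21)²) = √841 = 29
|P_3P_4| = √((10)² + (0)²) = √100 = 10
|P_4P_1| = √((20)² + (21)²) = √841 = 29
Perimeter = 10 + 29 + 10 + 29 = 78.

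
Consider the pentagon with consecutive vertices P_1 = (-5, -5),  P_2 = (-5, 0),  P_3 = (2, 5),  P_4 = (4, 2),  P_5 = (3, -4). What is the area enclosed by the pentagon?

61.5

P_1→P_2: (-5)(0) − (-5)(-5) = -25
P_2→P_3: (-5)(5) − (2)(0) = -25
P_3→P_4: (2)(2) − (4)(5) = -16
P_4→P_5: (4)(-4) − (3)(2) = -22
P_5→P_1: (3)(-5) − (-5)(-4) = -35
Σ = -123
Area = |Σ|/2 = 61.5.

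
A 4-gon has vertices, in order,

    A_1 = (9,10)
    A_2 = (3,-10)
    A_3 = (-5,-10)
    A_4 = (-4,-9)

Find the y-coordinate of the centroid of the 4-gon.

-773/231

Apply the shoelace (surveyor's) formula. First the cross-terms c_i = x_i·y_{i+1} − x_{i+1}·y_i:
  -120, -80, 5, 41  ⇒  2A = -154, A = -77.
Then Σ (y_i + y_{i+1})·c_i = 1546, so ȳ = 1546 / (6·(-77)) = -773/231.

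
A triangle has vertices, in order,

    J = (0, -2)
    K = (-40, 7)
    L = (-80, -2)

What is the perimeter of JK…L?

162

|JK| = √((-40)² + (9)²) = √1681 = 41
|KL| = √((-40)² + (-9)²) = √1681 = 41
|LJ| = √((80)² + (0)²) = √6400 = 80
Perimeter = 41 + 41 + 80 = 162.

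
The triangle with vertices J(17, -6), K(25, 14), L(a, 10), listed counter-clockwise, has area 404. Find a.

-17

The doubled signed area Σ (x_i y_{i+1} − x_{i+1} y_i) is linear in a.
With a=0 it equals 468; the coefficient of a is -20 (from the two edges through L).
So -20·a + 468 = 2·404 = 808 ⇒ a = -17.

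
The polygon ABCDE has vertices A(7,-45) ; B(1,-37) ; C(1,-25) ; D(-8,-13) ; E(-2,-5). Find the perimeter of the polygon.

88

|AB| = √((-6)² + (8)²) = √100 = 10
|BC| = √((0)² + (12)²) = √144 = 12
|CD| = √((-9)² + (12)²) = √225 = 15
|DE| = √((6)² + (8)²) = √100 = 10
|EA| = √((9)² + (-40)²) = √1681 = 41
Perimeter = 10 + 12 + 15 + 10 + 41 = 88.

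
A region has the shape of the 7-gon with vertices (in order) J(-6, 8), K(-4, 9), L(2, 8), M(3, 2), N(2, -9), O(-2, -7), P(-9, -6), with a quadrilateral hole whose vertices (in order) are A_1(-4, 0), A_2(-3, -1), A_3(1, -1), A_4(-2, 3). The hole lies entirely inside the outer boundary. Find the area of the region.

Outer boundary:
Cross-terms: -22, -50, -20, -31, -32, -51, -108  ⇒  Σ = -314
Area = |Σ|/2 = 157.
Hole:
Apply the shoelace formula: 2A = Σ (x_i·y_{i+1} − x_{i+1}·y_i), indices taken mod 4.
Σ = (4) + (4) + (1) + (12) = 21
Area = |Σ|/2 = 10.5.
Net area = 157 − 10.5 = 146.5.

146.5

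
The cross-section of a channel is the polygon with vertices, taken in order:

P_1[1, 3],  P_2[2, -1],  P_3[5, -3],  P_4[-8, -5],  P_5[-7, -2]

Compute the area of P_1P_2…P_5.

47.5

Cross-terms: -7, -1, -49, -19, -19  ⇒  Σ = -95
Area = |Σ|/2 = 47.5.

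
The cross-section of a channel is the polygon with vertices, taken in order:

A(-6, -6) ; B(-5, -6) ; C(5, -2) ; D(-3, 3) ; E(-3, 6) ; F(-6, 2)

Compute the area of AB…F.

62

Apply the shoelace formula: 2A = Σ (x_i·y_{i+1} − x_{i+1}·y_i), indices taken mod 6.
Cross-terms: 6, 40, 9, -9, 30, 48  ⇒  Σ = 124
Area = |Σ|/2 = 62.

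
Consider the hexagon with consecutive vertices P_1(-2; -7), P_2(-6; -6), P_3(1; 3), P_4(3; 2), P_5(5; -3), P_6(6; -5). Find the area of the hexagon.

Apply the shoelace formula: 2A = Σ (x_i·y_{i+1} − x_{i+1}·y_i), indices taken mod 6.
Cross-terms: -30, -12, -7, -19, -7, -52  ⇒  Σ = -127
Area = |Σ|/2 = 63.5.

63.5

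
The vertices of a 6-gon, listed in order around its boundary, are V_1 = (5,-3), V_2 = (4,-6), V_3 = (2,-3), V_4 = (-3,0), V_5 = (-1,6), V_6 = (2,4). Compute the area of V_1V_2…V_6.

V_1→V_2: (5)(-6) − (4)(-3) = -18
V_2→V_3: (4)(-3) − (2)(-6) = 0
V_3→V_4: (2)(0) − (-3)(-3) = -9
V_4→V_5: (-3)(6) − (-1)(0) = -18
V_5→V_6: (-1)(4) − (2)(6) = -16
V_6→V_1: (2)(-3) − (5)(4) = -26
Σ = -87
Area = |Σ|/2 = 43.5.

43.5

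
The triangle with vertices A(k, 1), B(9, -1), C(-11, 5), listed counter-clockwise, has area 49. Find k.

Write out the shoelace sum; only the two edges meeting at A involve k:
2·Area = [((-11)·1 − k·5) + (k·(-1) − 9·1)] + 34
       = -6·k + 14 = 98
⇒ k = -14.

-14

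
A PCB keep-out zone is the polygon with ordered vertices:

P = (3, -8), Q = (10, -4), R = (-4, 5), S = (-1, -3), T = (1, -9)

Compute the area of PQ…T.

75

Apply Gauss's area formula: 2A = Σ (x_i·y_{i+1} − x_{i+1}·y_i), indices taken mod 5.
Cross-terms: 68, 34, 17, 12, 19  ⇒  Σ = 150
Area = |Σ|/2 = 75.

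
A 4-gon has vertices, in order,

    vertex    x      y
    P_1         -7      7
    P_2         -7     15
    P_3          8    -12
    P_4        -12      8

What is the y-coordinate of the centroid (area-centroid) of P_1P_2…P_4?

Apply the shoelace formula. First the cross-terms c_i = x_i·y_{i+1} − x_{i+1}·y_i:
  -56, -36, -80, -28  ⇒  2A = -200, A = -100.
Then Σ (y_i + y_{i+1})·c_i = -1440, so ȳ = -1440 / (6·(-100)) = 2.4.

2.4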